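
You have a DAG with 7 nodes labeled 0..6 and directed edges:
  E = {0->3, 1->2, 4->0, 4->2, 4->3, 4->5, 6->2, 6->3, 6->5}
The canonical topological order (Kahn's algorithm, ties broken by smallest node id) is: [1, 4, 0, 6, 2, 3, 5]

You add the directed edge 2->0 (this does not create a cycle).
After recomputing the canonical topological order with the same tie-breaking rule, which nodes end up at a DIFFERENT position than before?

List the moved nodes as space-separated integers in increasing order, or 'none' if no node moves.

Answer: 0 2 6

Derivation:
Old toposort: [1, 4, 0, 6, 2, 3, 5]
Added edge 2->0
Recompute Kahn (smallest-id tiebreak):
  initial in-degrees: [2, 0, 3, 3, 0, 2, 0]
  ready (indeg=0): [1, 4, 6]
  pop 1: indeg[2]->2 | ready=[4, 6] | order so far=[1]
  pop 4: indeg[0]->1; indeg[2]->1; indeg[3]->2; indeg[5]->1 | ready=[6] | order so far=[1, 4]
  pop 6: indeg[2]->0; indeg[3]->1; indeg[5]->0 | ready=[2, 5] | order so far=[1, 4, 6]
  pop 2: indeg[0]->0 | ready=[0, 5] | order so far=[1, 4, 6, 2]
  pop 0: indeg[3]->0 | ready=[3, 5] | order so far=[1, 4, 6, 2, 0]
  pop 3: no out-edges | ready=[5] | order so far=[1, 4, 6, 2, 0, 3]
  pop 5: no out-edges | ready=[] | order so far=[1, 4, 6, 2, 0, 3, 5]
New canonical toposort: [1, 4, 6, 2, 0, 3, 5]
Compare positions:
  Node 0: index 2 -> 4 (moved)
  Node 1: index 0 -> 0 (same)
  Node 2: index 4 -> 3 (moved)
  Node 3: index 5 -> 5 (same)
  Node 4: index 1 -> 1 (same)
  Node 5: index 6 -> 6 (same)
  Node 6: index 3 -> 2 (moved)
Nodes that changed position: 0 2 6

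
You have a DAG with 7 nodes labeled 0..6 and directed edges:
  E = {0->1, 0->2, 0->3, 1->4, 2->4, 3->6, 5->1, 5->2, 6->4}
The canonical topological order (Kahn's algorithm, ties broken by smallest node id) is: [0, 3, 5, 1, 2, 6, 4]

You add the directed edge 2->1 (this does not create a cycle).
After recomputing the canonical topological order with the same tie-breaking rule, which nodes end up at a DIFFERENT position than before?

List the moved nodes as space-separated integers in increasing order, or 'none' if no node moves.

Old toposort: [0, 3, 5, 1, 2, 6, 4]
Added edge 2->1
Recompute Kahn (smallest-id tiebreak):
  initial in-degrees: [0, 3, 2, 1, 3, 0, 1]
  ready (indeg=0): [0, 5]
  pop 0: indeg[1]->2; indeg[2]->1; indeg[3]->0 | ready=[3, 5] | order so far=[0]
  pop 3: indeg[6]->0 | ready=[5, 6] | order so far=[0, 3]
  pop 5: indeg[1]->1; indeg[2]->0 | ready=[2, 6] | order so far=[0, 3, 5]
  pop 2: indeg[1]->0; indeg[4]->2 | ready=[1, 6] | order so far=[0, 3, 5, 2]
  pop 1: indeg[4]->1 | ready=[6] | order so far=[0, 3, 5, 2, 1]
  pop 6: indeg[4]->0 | ready=[4] | order so far=[0, 3, 5, 2, 1, 6]
  pop 4: no out-edges | ready=[] | order so far=[0, 3, 5, 2, 1, 6, 4]
New canonical toposort: [0, 3, 5, 2, 1, 6, 4]
Compare positions:
  Node 0: index 0 -> 0 (same)
  Node 1: index 3 -> 4 (moved)
  Node 2: index 4 -> 3 (moved)
  Node 3: index 1 -> 1 (same)
  Node 4: index 6 -> 6 (same)
  Node 5: index 2 -> 2 (same)
  Node 6: index 5 -> 5 (same)
Nodes that changed position: 1 2

Answer: 1 2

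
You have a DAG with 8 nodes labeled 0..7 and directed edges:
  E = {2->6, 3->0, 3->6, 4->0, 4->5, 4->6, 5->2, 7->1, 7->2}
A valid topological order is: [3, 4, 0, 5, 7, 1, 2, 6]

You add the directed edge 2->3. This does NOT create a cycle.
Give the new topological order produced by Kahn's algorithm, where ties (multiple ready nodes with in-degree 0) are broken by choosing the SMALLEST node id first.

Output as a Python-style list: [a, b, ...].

Answer: [4, 5, 7, 1, 2, 3, 0, 6]

Derivation:
Old toposort: [3, 4, 0, 5, 7, 1, 2, 6]
Added edge: 2->3
Position of 2 (6) > position of 3 (0). Must reorder: 2 must now come before 3.
Run Kahn's algorithm (break ties by smallest node id):
  initial in-degrees: [2, 1, 2, 1, 0, 1, 3, 0]
  ready (indeg=0): [4, 7]
  pop 4: indeg[0]->1; indeg[5]->0; indeg[6]->2 | ready=[5, 7] | order so far=[4]
  pop 5: indeg[2]->1 | ready=[7] | order so far=[4, 5]
  pop 7: indeg[1]->0; indeg[2]->0 | ready=[1, 2] | order so far=[4, 5, 7]
  pop 1: no out-edges | ready=[2] | order so far=[4, 5, 7, 1]
  pop 2: indeg[3]->0; indeg[6]->1 | ready=[3] | order so far=[4, 5, 7, 1, 2]
  pop 3: indeg[0]->0; indeg[6]->0 | ready=[0, 6] | order so far=[4, 5, 7, 1, 2, 3]
  pop 0: no out-edges | ready=[6] | order so far=[4, 5, 7, 1, 2, 3, 0]
  pop 6: no out-edges | ready=[] | order so far=[4, 5, 7, 1, 2, 3, 0, 6]
  Result: [4, 5, 7, 1, 2, 3, 0, 6]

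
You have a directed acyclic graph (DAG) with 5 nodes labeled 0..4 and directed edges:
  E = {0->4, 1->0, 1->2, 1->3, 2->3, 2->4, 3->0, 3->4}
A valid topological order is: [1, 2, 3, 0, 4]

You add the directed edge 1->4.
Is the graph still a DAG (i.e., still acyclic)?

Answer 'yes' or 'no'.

Answer: yes

Derivation:
Given toposort: [1, 2, 3, 0, 4]
Position of 1: index 0; position of 4: index 4
New edge 1->4: forward
Forward edge: respects the existing order. Still a DAG, same toposort still valid.
Still a DAG? yes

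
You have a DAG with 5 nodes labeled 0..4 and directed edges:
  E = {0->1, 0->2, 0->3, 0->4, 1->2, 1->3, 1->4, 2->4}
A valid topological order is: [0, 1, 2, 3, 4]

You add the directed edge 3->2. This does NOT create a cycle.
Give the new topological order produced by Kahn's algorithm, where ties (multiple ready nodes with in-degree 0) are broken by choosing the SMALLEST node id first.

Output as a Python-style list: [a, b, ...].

Answer: [0, 1, 3, 2, 4]

Derivation:
Old toposort: [0, 1, 2, 3, 4]
Added edge: 3->2
Position of 3 (3) > position of 2 (2). Must reorder: 3 must now come before 2.
Run Kahn's algorithm (break ties by smallest node id):
  initial in-degrees: [0, 1, 3, 2, 3]
  ready (indeg=0): [0]
  pop 0: indeg[1]->0; indeg[2]->2; indeg[3]->1; indeg[4]->2 | ready=[1] | order so far=[0]
  pop 1: indeg[2]->1; indeg[3]->0; indeg[4]->1 | ready=[3] | order so far=[0, 1]
  pop 3: indeg[2]->0 | ready=[2] | order so far=[0, 1, 3]
  pop 2: indeg[4]->0 | ready=[4] | order so far=[0, 1, 3, 2]
  pop 4: no out-edges | ready=[] | order so far=[0, 1, 3, 2, 4]
  Result: [0, 1, 3, 2, 4]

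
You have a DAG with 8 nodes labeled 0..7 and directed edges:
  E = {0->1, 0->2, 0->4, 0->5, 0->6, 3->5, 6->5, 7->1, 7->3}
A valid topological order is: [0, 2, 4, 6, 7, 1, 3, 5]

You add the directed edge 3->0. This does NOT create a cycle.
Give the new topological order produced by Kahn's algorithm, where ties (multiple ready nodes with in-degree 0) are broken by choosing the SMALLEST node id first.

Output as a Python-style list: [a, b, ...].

Answer: [7, 3, 0, 1, 2, 4, 6, 5]

Derivation:
Old toposort: [0, 2, 4, 6, 7, 1, 3, 5]
Added edge: 3->0
Position of 3 (6) > position of 0 (0). Must reorder: 3 must now come before 0.
Run Kahn's algorithm (break ties by smallest node id):
  initial in-degrees: [1, 2, 1, 1, 1, 3, 1, 0]
  ready (indeg=0): [7]
  pop 7: indeg[1]->1; indeg[3]->0 | ready=[3] | order so far=[7]
  pop 3: indeg[0]->0; indeg[5]->2 | ready=[0] | order so far=[7, 3]
  pop 0: indeg[1]->0; indeg[2]->0; indeg[4]->0; indeg[5]->1; indeg[6]->0 | ready=[1, 2, 4, 6] | order so far=[7, 3, 0]
  pop 1: no out-edges | ready=[2, 4, 6] | order so far=[7, 3, 0, 1]
  pop 2: no out-edges | ready=[4, 6] | order so far=[7, 3, 0, 1, 2]
  pop 4: no out-edges | ready=[6] | order so far=[7, 3, 0, 1, 2, 4]
  pop 6: indeg[5]->0 | ready=[5] | order so far=[7, 3, 0, 1, 2, 4, 6]
  pop 5: no out-edges | ready=[] | order so far=[7, 3, 0, 1, 2, 4, 6, 5]
  Result: [7, 3, 0, 1, 2, 4, 6, 5]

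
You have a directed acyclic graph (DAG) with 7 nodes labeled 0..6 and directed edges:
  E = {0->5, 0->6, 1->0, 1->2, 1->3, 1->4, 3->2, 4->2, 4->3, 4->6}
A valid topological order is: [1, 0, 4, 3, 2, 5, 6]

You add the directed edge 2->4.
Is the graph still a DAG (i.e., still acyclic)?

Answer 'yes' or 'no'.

Given toposort: [1, 0, 4, 3, 2, 5, 6]
Position of 2: index 4; position of 4: index 2
New edge 2->4: backward (u after v in old order)
Backward edge: old toposort is now invalid. Check if this creates a cycle.
Does 4 already reach 2? Reachable from 4: [2, 3, 4, 6]. YES -> cycle!
Still a DAG? no

Answer: no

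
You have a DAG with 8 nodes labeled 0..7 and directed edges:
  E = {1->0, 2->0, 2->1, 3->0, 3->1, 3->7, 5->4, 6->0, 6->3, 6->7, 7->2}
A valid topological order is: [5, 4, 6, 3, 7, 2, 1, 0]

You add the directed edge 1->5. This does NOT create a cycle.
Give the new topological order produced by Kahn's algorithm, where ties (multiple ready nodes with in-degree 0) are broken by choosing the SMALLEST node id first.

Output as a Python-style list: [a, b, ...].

Answer: [6, 3, 7, 2, 1, 0, 5, 4]

Derivation:
Old toposort: [5, 4, 6, 3, 7, 2, 1, 0]
Added edge: 1->5
Position of 1 (6) > position of 5 (0). Must reorder: 1 must now come before 5.
Run Kahn's algorithm (break ties by smallest node id):
  initial in-degrees: [4, 2, 1, 1, 1, 1, 0, 2]
  ready (indeg=0): [6]
  pop 6: indeg[0]->3; indeg[3]->0; indeg[7]->1 | ready=[3] | order so far=[6]
  pop 3: indeg[0]->2; indeg[1]->1; indeg[7]->0 | ready=[7] | order so far=[6, 3]
  pop 7: indeg[2]->0 | ready=[2] | order so far=[6, 3, 7]
  pop 2: indeg[0]->1; indeg[1]->0 | ready=[1] | order so far=[6, 3, 7, 2]
  pop 1: indeg[0]->0; indeg[5]->0 | ready=[0, 5] | order so far=[6, 3, 7, 2, 1]
  pop 0: no out-edges | ready=[5] | order so far=[6, 3, 7, 2, 1, 0]
  pop 5: indeg[4]->0 | ready=[4] | order so far=[6, 3, 7, 2, 1, 0, 5]
  pop 4: no out-edges | ready=[] | order so far=[6, 3, 7, 2, 1, 0, 5, 4]
  Result: [6, 3, 7, 2, 1, 0, 5, 4]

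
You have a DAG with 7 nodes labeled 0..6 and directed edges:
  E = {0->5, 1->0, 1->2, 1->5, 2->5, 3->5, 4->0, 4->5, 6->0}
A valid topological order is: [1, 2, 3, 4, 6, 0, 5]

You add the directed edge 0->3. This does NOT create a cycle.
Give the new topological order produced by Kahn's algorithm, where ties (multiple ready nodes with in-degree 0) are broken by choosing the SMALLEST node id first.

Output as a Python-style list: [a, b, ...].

Old toposort: [1, 2, 3, 4, 6, 0, 5]
Added edge: 0->3
Position of 0 (5) > position of 3 (2). Must reorder: 0 must now come before 3.
Run Kahn's algorithm (break ties by smallest node id):
  initial in-degrees: [3, 0, 1, 1, 0, 5, 0]
  ready (indeg=0): [1, 4, 6]
  pop 1: indeg[0]->2; indeg[2]->0; indeg[5]->4 | ready=[2, 4, 6] | order so far=[1]
  pop 2: indeg[5]->3 | ready=[4, 6] | order so far=[1, 2]
  pop 4: indeg[0]->1; indeg[5]->2 | ready=[6] | order so far=[1, 2, 4]
  pop 6: indeg[0]->0 | ready=[0] | order so far=[1, 2, 4, 6]
  pop 0: indeg[3]->0; indeg[5]->1 | ready=[3] | order so far=[1, 2, 4, 6, 0]
  pop 3: indeg[5]->0 | ready=[5] | order so far=[1, 2, 4, 6, 0, 3]
  pop 5: no out-edges | ready=[] | order so far=[1, 2, 4, 6, 0, 3, 5]
  Result: [1, 2, 4, 6, 0, 3, 5]

Answer: [1, 2, 4, 6, 0, 3, 5]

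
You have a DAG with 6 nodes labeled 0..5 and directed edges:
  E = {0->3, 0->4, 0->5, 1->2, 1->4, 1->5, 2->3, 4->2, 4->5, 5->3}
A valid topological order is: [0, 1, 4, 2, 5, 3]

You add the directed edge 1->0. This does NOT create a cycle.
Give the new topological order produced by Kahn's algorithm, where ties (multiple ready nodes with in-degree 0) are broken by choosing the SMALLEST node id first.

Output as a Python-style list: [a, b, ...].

Answer: [1, 0, 4, 2, 5, 3]

Derivation:
Old toposort: [0, 1, 4, 2, 5, 3]
Added edge: 1->0
Position of 1 (1) > position of 0 (0). Must reorder: 1 must now come before 0.
Run Kahn's algorithm (break ties by smallest node id):
  initial in-degrees: [1, 0, 2, 3, 2, 3]
  ready (indeg=0): [1]
  pop 1: indeg[0]->0; indeg[2]->1; indeg[4]->1; indeg[5]->2 | ready=[0] | order so far=[1]
  pop 0: indeg[3]->2; indeg[4]->0; indeg[5]->1 | ready=[4] | order so far=[1, 0]
  pop 4: indeg[2]->0; indeg[5]->0 | ready=[2, 5] | order so far=[1, 0, 4]
  pop 2: indeg[3]->1 | ready=[5] | order so far=[1, 0, 4, 2]
  pop 5: indeg[3]->0 | ready=[3] | order so far=[1, 0, 4, 2, 5]
  pop 3: no out-edges | ready=[] | order so far=[1, 0, 4, 2, 5, 3]
  Result: [1, 0, 4, 2, 5, 3]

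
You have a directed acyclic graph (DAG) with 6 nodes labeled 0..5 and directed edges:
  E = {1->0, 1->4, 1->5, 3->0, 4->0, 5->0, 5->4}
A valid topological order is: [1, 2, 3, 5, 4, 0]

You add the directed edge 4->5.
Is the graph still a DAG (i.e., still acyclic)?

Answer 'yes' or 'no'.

Given toposort: [1, 2, 3, 5, 4, 0]
Position of 4: index 4; position of 5: index 3
New edge 4->5: backward (u after v in old order)
Backward edge: old toposort is now invalid. Check if this creates a cycle.
Does 5 already reach 4? Reachable from 5: [0, 4, 5]. YES -> cycle!
Still a DAG? no

Answer: no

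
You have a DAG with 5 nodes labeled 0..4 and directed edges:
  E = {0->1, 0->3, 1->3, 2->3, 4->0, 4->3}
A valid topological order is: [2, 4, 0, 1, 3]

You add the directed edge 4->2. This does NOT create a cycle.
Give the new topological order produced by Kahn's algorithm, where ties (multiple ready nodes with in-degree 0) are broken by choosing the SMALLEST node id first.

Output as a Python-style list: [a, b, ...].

Answer: [4, 0, 1, 2, 3]

Derivation:
Old toposort: [2, 4, 0, 1, 3]
Added edge: 4->2
Position of 4 (1) > position of 2 (0). Must reorder: 4 must now come before 2.
Run Kahn's algorithm (break ties by smallest node id):
  initial in-degrees: [1, 1, 1, 4, 0]
  ready (indeg=0): [4]
  pop 4: indeg[0]->0; indeg[2]->0; indeg[3]->3 | ready=[0, 2] | order so far=[4]
  pop 0: indeg[1]->0; indeg[3]->2 | ready=[1, 2] | order so far=[4, 0]
  pop 1: indeg[3]->1 | ready=[2] | order so far=[4, 0, 1]
  pop 2: indeg[3]->0 | ready=[3] | order so far=[4, 0, 1, 2]
  pop 3: no out-edges | ready=[] | order so far=[4, 0, 1, 2, 3]
  Result: [4, 0, 1, 2, 3]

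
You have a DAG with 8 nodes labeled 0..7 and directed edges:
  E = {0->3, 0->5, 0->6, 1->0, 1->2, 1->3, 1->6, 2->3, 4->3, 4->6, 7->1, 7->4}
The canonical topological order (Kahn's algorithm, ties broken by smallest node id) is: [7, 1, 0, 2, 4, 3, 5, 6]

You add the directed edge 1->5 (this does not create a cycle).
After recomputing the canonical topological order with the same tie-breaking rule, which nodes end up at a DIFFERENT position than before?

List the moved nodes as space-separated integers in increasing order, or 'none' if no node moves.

Old toposort: [7, 1, 0, 2, 4, 3, 5, 6]
Added edge 1->5
Recompute Kahn (smallest-id tiebreak):
  initial in-degrees: [1, 1, 1, 4, 1, 2, 3, 0]
  ready (indeg=0): [7]
  pop 7: indeg[1]->0; indeg[4]->0 | ready=[1, 4] | order so far=[7]
  pop 1: indeg[0]->0; indeg[2]->0; indeg[3]->3; indeg[5]->1; indeg[6]->2 | ready=[0, 2, 4] | order so far=[7, 1]
  pop 0: indeg[3]->2; indeg[5]->0; indeg[6]->1 | ready=[2, 4, 5] | order so far=[7, 1, 0]
  pop 2: indeg[3]->1 | ready=[4, 5] | order so far=[7, 1, 0, 2]
  pop 4: indeg[3]->0; indeg[6]->0 | ready=[3, 5, 6] | order so far=[7, 1, 0, 2, 4]
  pop 3: no out-edges | ready=[5, 6] | order so far=[7, 1, 0, 2, 4, 3]
  pop 5: no out-edges | ready=[6] | order so far=[7, 1, 0, 2, 4, 3, 5]
  pop 6: no out-edges | ready=[] | order so far=[7, 1, 0, 2, 4, 3, 5, 6]
New canonical toposort: [7, 1, 0, 2, 4, 3, 5, 6]
Compare positions:
  Node 0: index 2 -> 2 (same)
  Node 1: index 1 -> 1 (same)
  Node 2: index 3 -> 3 (same)
  Node 3: index 5 -> 5 (same)
  Node 4: index 4 -> 4 (same)
  Node 5: index 6 -> 6 (same)
  Node 6: index 7 -> 7 (same)
  Node 7: index 0 -> 0 (same)
Nodes that changed position: none

Answer: none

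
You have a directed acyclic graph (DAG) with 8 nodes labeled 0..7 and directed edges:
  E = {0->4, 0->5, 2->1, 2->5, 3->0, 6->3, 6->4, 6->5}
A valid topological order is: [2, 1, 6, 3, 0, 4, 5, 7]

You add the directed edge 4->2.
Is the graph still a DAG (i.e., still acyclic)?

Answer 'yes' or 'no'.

Given toposort: [2, 1, 6, 3, 0, 4, 5, 7]
Position of 4: index 5; position of 2: index 0
New edge 4->2: backward (u after v in old order)
Backward edge: old toposort is now invalid. Check if this creates a cycle.
Does 2 already reach 4? Reachable from 2: [1, 2, 5]. NO -> still a DAG (reorder needed).
Still a DAG? yes

Answer: yes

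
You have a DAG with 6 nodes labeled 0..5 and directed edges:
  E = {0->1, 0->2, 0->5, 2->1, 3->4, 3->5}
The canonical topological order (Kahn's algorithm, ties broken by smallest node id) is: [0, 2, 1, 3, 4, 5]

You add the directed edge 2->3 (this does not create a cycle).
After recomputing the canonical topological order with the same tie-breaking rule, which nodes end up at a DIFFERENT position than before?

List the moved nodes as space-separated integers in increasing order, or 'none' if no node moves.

Old toposort: [0, 2, 1, 3, 4, 5]
Added edge 2->3
Recompute Kahn (smallest-id tiebreak):
  initial in-degrees: [0, 2, 1, 1, 1, 2]
  ready (indeg=0): [0]
  pop 0: indeg[1]->1; indeg[2]->0; indeg[5]->1 | ready=[2] | order so far=[0]
  pop 2: indeg[1]->0; indeg[3]->0 | ready=[1, 3] | order so far=[0, 2]
  pop 1: no out-edges | ready=[3] | order so far=[0, 2, 1]
  pop 3: indeg[4]->0; indeg[5]->0 | ready=[4, 5] | order so far=[0, 2, 1, 3]
  pop 4: no out-edges | ready=[5] | order so far=[0, 2, 1, 3, 4]
  pop 5: no out-edges | ready=[] | order so far=[0, 2, 1, 3, 4, 5]
New canonical toposort: [0, 2, 1, 3, 4, 5]
Compare positions:
  Node 0: index 0 -> 0 (same)
  Node 1: index 2 -> 2 (same)
  Node 2: index 1 -> 1 (same)
  Node 3: index 3 -> 3 (same)
  Node 4: index 4 -> 4 (same)
  Node 5: index 5 -> 5 (same)
Nodes that changed position: none

Answer: none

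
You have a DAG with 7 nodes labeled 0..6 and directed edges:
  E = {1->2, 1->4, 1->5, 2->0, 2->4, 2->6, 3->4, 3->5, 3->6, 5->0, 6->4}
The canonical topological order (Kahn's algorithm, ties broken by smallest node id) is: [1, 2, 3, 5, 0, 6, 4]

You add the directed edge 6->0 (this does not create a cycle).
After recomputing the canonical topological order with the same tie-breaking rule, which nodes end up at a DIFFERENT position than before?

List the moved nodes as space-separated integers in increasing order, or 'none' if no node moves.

Old toposort: [1, 2, 3, 5, 0, 6, 4]
Added edge 6->0
Recompute Kahn (smallest-id tiebreak):
  initial in-degrees: [3, 0, 1, 0, 4, 2, 2]
  ready (indeg=0): [1, 3]
  pop 1: indeg[2]->0; indeg[4]->3; indeg[5]->1 | ready=[2, 3] | order so far=[1]
  pop 2: indeg[0]->2; indeg[4]->2; indeg[6]->1 | ready=[3] | order so far=[1, 2]
  pop 3: indeg[4]->1; indeg[5]->0; indeg[6]->0 | ready=[5, 6] | order so far=[1, 2, 3]
  pop 5: indeg[0]->1 | ready=[6] | order so far=[1, 2, 3, 5]
  pop 6: indeg[0]->0; indeg[4]->0 | ready=[0, 4] | order so far=[1, 2, 3, 5, 6]
  pop 0: no out-edges | ready=[4] | order so far=[1, 2, 3, 5, 6, 0]
  pop 4: no out-edges | ready=[] | order so far=[1, 2, 3, 5, 6, 0, 4]
New canonical toposort: [1, 2, 3, 5, 6, 0, 4]
Compare positions:
  Node 0: index 4 -> 5 (moved)
  Node 1: index 0 -> 0 (same)
  Node 2: index 1 -> 1 (same)
  Node 3: index 2 -> 2 (same)
  Node 4: index 6 -> 6 (same)
  Node 5: index 3 -> 3 (same)
  Node 6: index 5 -> 4 (moved)
Nodes that changed position: 0 6

Answer: 0 6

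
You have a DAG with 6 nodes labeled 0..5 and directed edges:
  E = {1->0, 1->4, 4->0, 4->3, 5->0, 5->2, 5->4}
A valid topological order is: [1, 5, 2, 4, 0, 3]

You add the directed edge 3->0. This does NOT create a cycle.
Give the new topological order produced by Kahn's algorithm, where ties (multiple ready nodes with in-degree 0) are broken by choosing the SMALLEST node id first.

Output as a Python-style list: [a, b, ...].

Old toposort: [1, 5, 2, 4, 0, 3]
Added edge: 3->0
Position of 3 (5) > position of 0 (4). Must reorder: 3 must now come before 0.
Run Kahn's algorithm (break ties by smallest node id):
  initial in-degrees: [4, 0, 1, 1, 2, 0]
  ready (indeg=0): [1, 5]
  pop 1: indeg[0]->3; indeg[4]->1 | ready=[5] | order so far=[1]
  pop 5: indeg[0]->2; indeg[2]->0; indeg[4]->0 | ready=[2, 4] | order so far=[1, 5]
  pop 2: no out-edges | ready=[4] | order so far=[1, 5, 2]
  pop 4: indeg[0]->1; indeg[3]->0 | ready=[3] | order so far=[1, 5, 2, 4]
  pop 3: indeg[0]->0 | ready=[0] | order so far=[1, 5, 2, 4, 3]
  pop 0: no out-edges | ready=[] | order so far=[1, 5, 2, 4, 3, 0]
  Result: [1, 5, 2, 4, 3, 0]

Answer: [1, 5, 2, 4, 3, 0]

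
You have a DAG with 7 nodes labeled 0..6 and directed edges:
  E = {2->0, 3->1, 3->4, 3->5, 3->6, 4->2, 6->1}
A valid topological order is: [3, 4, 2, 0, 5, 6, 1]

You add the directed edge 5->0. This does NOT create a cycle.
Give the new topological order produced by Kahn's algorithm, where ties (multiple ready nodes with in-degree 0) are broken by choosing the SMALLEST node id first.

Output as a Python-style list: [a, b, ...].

Answer: [3, 4, 2, 5, 0, 6, 1]

Derivation:
Old toposort: [3, 4, 2, 0, 5, 6, 1]
Added edge: 5->0
Position of 5 (4) > position of 0 (3). Must reorder: 5 must now come before 0.
Run Kahn's algorithm (break ties by smallest node id):
  initial in-degrees: [2, 2, 1, 0, 1, 1, 1]
  ready (indeg=0): [3]
  pop 3: indeg[1]->1; indeg[4]->0; indeg[5]->0; indeg[6]->0 | ready=[4, 5, 6] | order so far=[3]
  pop 4: indeg[2]->0 | ready=[2, 5, 6] | order so far=[3, 4]
  pop 2: indeg[0]->1 | ready=[5, 6] | order so far=[3, 4, 2]
  pop 5: indeg[0]->0 | ready=[0, 6] | order so far=[3, 4, 2, 5]
  pop 0: no out-edges | ready=[6] | order so far=[3, 4, 2, 5, 0]
  pop 6: indeg[1]->0 | ready=[1] | order so far=[3, 4, 2, 5, 0, 6]
  pop 1: no out-edges | ready=[] | order so far=[3, 4, 2, 5, 0, 6, 1]
  Result: [3, 4, 2, 5, 0, 6, 1]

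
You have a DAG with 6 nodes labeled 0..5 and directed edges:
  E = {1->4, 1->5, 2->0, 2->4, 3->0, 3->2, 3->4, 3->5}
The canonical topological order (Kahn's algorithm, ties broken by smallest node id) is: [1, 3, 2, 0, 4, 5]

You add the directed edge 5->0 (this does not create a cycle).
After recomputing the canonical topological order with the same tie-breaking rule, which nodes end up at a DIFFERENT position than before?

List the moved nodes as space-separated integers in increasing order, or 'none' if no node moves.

Answer: 0 4 5

Derivation:
Old toposort: [1, 3, 2, 0, 4, 5]
Added edge 5->0
Recompute Kahn (smallest-id tiebreak):
  initial in-degrees: [3, 0, 1, 0, 3, 2]
  ready (indeg=0): [1, 3]
  pop 1: indeg[4]->2; indeg[5]->1 | ready=[3] | order so far=[1]
  pop 3: indeg[0]->2; indeg[2]->0; indeg[4]->1; indeg[5]->0 | ready=[2, 5] | order so far=[1, 3]
  pop 2: indeg[0]->1; indeg[4]->0 | ready=[4, 5] | order so far=[1, 3, 2]
  pop 4: no out-edges | ready=[5] | order so far=[1, 3, 2, 4]
  pop 5: indeg[0]->0 | ready=[0] | order so far=[1, 3, 2, 4, 5]
  pop 0: no out-edges | ready=[] | order so far=[1, 3, 2, 4, 5, 0]
New canonical toposort: [1, 3, 2, 4, 5, 0]
Compare positions:
  Node 0: index 3 -> 5 (moved)
  Node 1: index 0 -> 0 (same)
  Node 2: index 2 -> 2 (same)
  Node 3: index 1 -> 1 (same)
  Node 4: index 4 -> 3 (moved)
  Node 5: index 5 -> 4 (moved)
Nodes that changed position: 0 4 5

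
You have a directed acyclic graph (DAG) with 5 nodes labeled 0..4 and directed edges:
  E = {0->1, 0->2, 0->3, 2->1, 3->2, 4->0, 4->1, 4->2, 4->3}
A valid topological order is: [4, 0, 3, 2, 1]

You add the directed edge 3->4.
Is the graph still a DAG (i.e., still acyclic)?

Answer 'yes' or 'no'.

Answer: no

Derivation:
Given toposort: [4, 0, 3, 2, 1]
Position of 3: index 2; position of 4: index 0
New edge 3->4: backward (u after v in old order)
Backward edge: old toposort is now invalid. Check if this creates a cycle.
Does 4 already reach 3? Reachable from 4: [0, 1, 2, 3, 4]. YES -> cycle!
Still a DAG? no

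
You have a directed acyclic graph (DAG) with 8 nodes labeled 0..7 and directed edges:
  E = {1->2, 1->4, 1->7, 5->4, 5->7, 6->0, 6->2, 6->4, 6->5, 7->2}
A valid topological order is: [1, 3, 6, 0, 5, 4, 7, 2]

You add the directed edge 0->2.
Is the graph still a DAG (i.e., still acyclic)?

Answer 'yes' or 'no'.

Given toposort: [1, 3, 6, 0, 5, 4, 7, 2]
Position of 0: index 3; position of 2: index 7
New edge 0->2: forward
Forward edge: respects the existing order. Still a DAG, same toposort still valid.
Still a DAG? yes

Answer: yes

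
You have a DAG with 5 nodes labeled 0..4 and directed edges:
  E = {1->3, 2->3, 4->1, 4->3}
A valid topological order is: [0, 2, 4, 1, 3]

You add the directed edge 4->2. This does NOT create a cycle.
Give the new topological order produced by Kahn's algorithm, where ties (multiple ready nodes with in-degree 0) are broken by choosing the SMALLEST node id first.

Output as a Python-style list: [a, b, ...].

Old toposort: [0, 2, 4, 1, 3]
Added edge: 4->2
Position of 4 (2) > position of 2 (1). Must reorder: 4 must now come before 2.
Run Kahn's algorithm (break ties by smallest node id):
  initial in-degrees: [0, 1, 1, 3, 0]
  ready (indeg=0): [0, 4]
  pop 0: no out-edges | ready=[4] | order so far=[0]
  pop 4: indeg[1]->0; indeg[2]->0; indeg[3]->2 | ready=[1, 2] | order so far=[0, 4]
  pop 1: indeg[3]->1 | ready=[2] | order so far=[0, 4, 1]
  pop 2: indeg[3]->0 | ready=[3] | order so far=[0, 4, 1, 2]
  pop 3: no out-edges | ready=[] | order so far=[0, 4, 1, 2, 3]
  Result: [0, 4, 1, 2, 3]

Answer: [0, 4, 1, 2, 3]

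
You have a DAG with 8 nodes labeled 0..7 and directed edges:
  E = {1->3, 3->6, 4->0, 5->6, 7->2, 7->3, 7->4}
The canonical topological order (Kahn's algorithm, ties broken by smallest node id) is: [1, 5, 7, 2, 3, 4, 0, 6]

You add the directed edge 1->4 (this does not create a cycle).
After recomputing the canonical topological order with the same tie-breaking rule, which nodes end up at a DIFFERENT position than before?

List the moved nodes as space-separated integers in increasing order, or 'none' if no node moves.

Old toposort: [1, 5, 7, 2, 3, 4, 0, 6]
Added edge 1->4
Recompute Kahn (smallest-id tiebreak):
  initial in-degrees: [1, 0, 1, 2, 2, 0, 2, 0]
  ready (indeg=0): [1, 5, 7]
  pop 1: indeg[3]->1; indeg[4]->1 | ready=[5, 7] | order so far=[1]
  pop 5: indeg[6]->1 | ready=[7] | order so far=[1, 5]
  pop 7: indeg[2]->0; indeg[3]->0; indeg[4]->0 | ready=[2, 3, 4] | order so far=[1, 5, 7]
  pop 2: no out-edges | ready=[3, 4] | order so far=[1, 5, 7, 2]
  pop 3: indeg[6]->0 | ready=[4, 6] | order so far=[1, 5, 7, 2, 3]
  pop 4: indeg[0]->0 | ready=[0, 6] | order so far=[1, 5, 7, 2, 3, 4]
  pop 0: no out-edges | ready=[6] | order so far=[1, 5, 7, 2, 3, 4, 0]
  pop 6: no out-edges | ready=[] | order so far=[1, 5, 7, 2, 3, 4, 0, 6]
New canonical toposort: [1, 5, 7, 2, 3, 4, 0, 6]
Compare positions:
  Node 0: index 6 -> 6 (same)
  Node 1: index 0 -> 0 (same)
  Node 2: index 3 -> 3 (same)
  Node 3: index 4 -> 4 (same)
  Node 4: index 5 -> 5 (same)
  Node 5: index 1 -> 1 (same)
  Node 6: index 7 -> 7 (same)
  Node 7: index 2 -> 2 (same)
Nodes that changed position: none

Answer: none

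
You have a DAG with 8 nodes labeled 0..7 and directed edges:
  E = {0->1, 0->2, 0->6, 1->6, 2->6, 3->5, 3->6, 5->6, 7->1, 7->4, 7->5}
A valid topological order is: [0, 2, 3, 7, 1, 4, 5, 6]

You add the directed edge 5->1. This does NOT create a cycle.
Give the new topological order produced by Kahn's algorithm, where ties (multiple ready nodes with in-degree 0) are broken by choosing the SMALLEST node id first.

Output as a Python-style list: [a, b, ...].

Old toposort: [0, 2, 3, 7, 1, 4, 5, 6]
Added edge: 5->1
Position of 5 (6) > position of 1 (4). Must reorder: 5 must now come before 1.
Run Kahn's algorithm (break ties by smallest node id):
  initial in-degrees: [0, 3, 1, 0, 1, 2, 5, 0]
  ready (indeg=0): [0, 3, 7]
  pop 0: indeg[1]->2; indeg[2]->0; indeg[6]->4 | ready=[2, 3, 7] | order so far=[0]
  pop 2: indeg[6]->3 | ready=[3, 7] | order so far=[0, 2]
  pop 3: indeg[5]->1; indeg[6]->2 | ready=[7] | order so far=[0, 2, 3]
  pop 7: indeg[1]->1; indeg[4]->0; indeg[5]->0 | ready=[4, 5] | order so far=[0, 2, 3, 7]
  pop 4: no out-edges | ready=[5] | order so far=[0, 2, 3, 7, 4]
  pop 5: indeg[1]->0; indeg[6]->1 | ready=[1] | order so far=[0, 2, 3, 7, 4, 5]
  pop 1: indeg[6]->0 | ready=[6] | order so far=[0, 2, 3, 7, 4, 5, 1]
  pop 6: no out-edges | ready=[] | order so far=[0, 2, 3, 7, 4, 5, 1, 6]
  Result: [0, 2, 3, 7, 4, 5, 1, 6]

Answer: [0, 2, 3, 7, 4, 5, 1, 6]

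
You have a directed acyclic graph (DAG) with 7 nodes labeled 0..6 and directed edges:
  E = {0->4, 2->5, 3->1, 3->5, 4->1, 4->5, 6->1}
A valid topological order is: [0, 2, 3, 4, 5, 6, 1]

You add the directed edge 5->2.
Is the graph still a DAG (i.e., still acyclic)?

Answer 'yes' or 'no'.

Given toposort: [0, 2, 3, 4, 5, 6, 1]
Position of 5: index 4; position of 2: index 1
New edge 5->2: backward (u after v in old order)
Backward edge: old toposort is now invalid. Check if this creates a cycle.
Does 2 already reach 5? Reachable from 2: [2, 5]. YES -> cycle!
Still a DAG? no

Answer: no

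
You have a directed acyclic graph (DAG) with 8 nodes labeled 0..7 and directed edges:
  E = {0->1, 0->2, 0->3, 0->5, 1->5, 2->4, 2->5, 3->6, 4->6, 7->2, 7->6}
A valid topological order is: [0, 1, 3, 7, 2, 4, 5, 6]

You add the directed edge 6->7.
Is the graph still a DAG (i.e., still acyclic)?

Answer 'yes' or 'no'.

Given toposort: [0, 1, 3, 7, 2, 4, 5, 6]
Position of 6: index 7; position of 7: index 3
New edge 6->7: backward (u after v in old order)
Backward edge: old toposort is now invalid. Check if this creates a cycle.
Does 7 already reach 6? Reachable from 7: [2, 4, 5, 6, 7]. YES -> cycle!
Still a DAG? no

Answer: no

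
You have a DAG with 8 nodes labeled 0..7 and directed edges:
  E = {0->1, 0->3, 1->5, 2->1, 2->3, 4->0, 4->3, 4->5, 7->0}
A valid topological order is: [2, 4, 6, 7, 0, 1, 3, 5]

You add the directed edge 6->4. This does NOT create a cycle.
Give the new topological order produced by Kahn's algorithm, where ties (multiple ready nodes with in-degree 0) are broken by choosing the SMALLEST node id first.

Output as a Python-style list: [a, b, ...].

Old toposort: [2, 4, 6, 7, 0, 1, 3, 5]
Added edge: 6->4
Position of 6 (2) > position of 4 (1). Must reorder: 6 must now come before 4.
Run Kahn's algorithm (break ties by smallest node id):
  initial in-degrees: [2, 2, 0, 3, 1, 2, 0, 0]
  ready (indeg=0): [2, 6, 7]
  pop 2: indeg[1]->1; indeg[3]->2 | ready=[6, 7] | order so far=[2]
  pop 6: indeg[4]->0 | ready=[4, 7] | order so far=[2, 6]
  pop 4: indeg[0]->1; indeg[3]->1; indeg[5]->1 | ready=[7] | order so far=[2, 6, 4]
  pop 7: indeg[0]->0 | ready=[0] | order so far=[2, 6, 4, 7]
  pop 0: indeg[1]->0; indeg[3]->0 | ready=[1, 3] | order so far=[2, 6, 4, 7, 0]
  pop 1: indeg[5]->0 | ready=[3, 5] | order so far=[2, 6, 4, 7, 0, 1]
  pop 3: no out-edges | ready=[5] | order so far=[2, 6, 4, 7, 0, 1, 3]
  pop 5: no out-edges | ready=[] | order so far=[2, 6, 4, 7, 0, 1, 3, 5]
  Result: [2, 6, 4, 7, 0, 1, 3, 5]

Answer: [2, 6, 4, 7, 0, 1, 3, 5]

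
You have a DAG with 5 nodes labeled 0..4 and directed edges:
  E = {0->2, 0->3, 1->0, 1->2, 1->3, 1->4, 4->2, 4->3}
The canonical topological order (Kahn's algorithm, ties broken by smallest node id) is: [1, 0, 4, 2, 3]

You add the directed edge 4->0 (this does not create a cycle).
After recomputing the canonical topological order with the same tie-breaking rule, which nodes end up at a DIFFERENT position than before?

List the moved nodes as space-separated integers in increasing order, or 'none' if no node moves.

Answer: 0 4

Derivation:
Old toposort: [1, 0, 4, 2, 3]
Added edge 4->0
Recompute Kahn (smallest-id tiebreak):
  initial in-degrees: [2, 0, 3, 3, 1]
  ready (indeg=0): [1]
  pop 1: indeg[0]->1; indeg[2]->2; indeg[3]->2; indeg[4]->0 | ready=[4] | order so far=[1]
  pop 4: indeg[0]->0; indeg[2]->1; indeg[3]->1 | ready=[0] | order so far=[1, 4]
  pop 0: indeg[2]->0; indeg[3]->0 | ready=[2, 3] | order so far=[1, 4, 0]
  pop 2: no out-edges | ready=[3] | order so far=[1, 4, 0, 2]
  pop 3: no out-edges | ready=[] | order so far=[1, 4, 0, 2, 3]
New canonical toposort: [1, 4, 0, 2, 3]
Compare positions:
  Node 0: index 1 -> 2 (moved)
  Node 1: index 0 -> 0 (same)
  Node 2: index 3 -> 3 (same)
  Node 3: index 4 -> 4 (same)
  Node 4: index 2 -> 1 (moved)
Nodes that changed position: 0 4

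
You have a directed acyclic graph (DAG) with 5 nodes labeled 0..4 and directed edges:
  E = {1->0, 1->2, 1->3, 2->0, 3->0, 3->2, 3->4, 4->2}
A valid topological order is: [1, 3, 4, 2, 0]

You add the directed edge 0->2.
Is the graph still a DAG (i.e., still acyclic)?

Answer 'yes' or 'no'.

Answer: no

Derivation:
Given toposort: [1, 3, 4, 2, 0]
Position of 0: index 4; position of 2: index 3
New edge 0->2: backward (u after v in old order)
Backward edge: old toposort is now invalid. Check if this creates a cycle.
Does 2 already reach 0? Reachable from 2: [0, 2]. YES -> cycle!
Still a DAG? no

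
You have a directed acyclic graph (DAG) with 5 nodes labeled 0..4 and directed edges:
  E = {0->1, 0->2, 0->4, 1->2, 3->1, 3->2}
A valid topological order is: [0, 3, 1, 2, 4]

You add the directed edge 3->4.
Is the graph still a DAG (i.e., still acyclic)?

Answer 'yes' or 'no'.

Given toposort: [0, 3, 1, 2, 4]
Position of 3: index 1; position of 4: index 4
New edge 3->4: forward
Forward edge: respects the existing order. Still a DAG, same toposort still valid.
Still a DAG? yes

Answer: yes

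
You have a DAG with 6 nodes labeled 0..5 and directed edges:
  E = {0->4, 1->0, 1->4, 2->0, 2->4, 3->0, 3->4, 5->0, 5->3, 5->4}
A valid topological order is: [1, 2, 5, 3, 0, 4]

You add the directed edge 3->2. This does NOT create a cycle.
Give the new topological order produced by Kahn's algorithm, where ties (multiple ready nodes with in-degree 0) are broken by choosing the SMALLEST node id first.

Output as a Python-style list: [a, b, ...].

Old toposort: [1, 2, 5, 3, 0, 4]
Added edge: 3->2
Position of 3 (3) > position of 2 (1). Must reorder: 3 must now come before 2.
Run Kahn's algorithm (break ties by smallest node id):
  initial in-degrees: [4, 0, 1, 1, 5, 0]
  ready (indeg=0): [1, 5]
  pop 1: indeg[0]->3; indeg[4]->4 | ready=[5] | order so far=[1]
  pop 5: indeg[0]->2; indeg[3]->0; indeg[4]->3 | ready=[3] | order so far=[1, 5]
  pop 3: indeg[0]->1; indeg[2]->0; indeg[4]->2 | ready=[2] | order so far=[1, 5, 3]
  pop 2: indeg[0]->0; indeg[4]->1 | ready=[0] | order so far=[1, 5, 3, 2]
  pop 0: indeg[4]->0 | ready=[4] | order so far=[1, 5, 3, 2, 0]
  pop 4: no out-edges | ready=[] | order so far=[1, 5, 3, 2, 0, 4]
  Result: [1, 5, 3, 2, 0, 4]

Answer: [1, 5, 3, 2, 0, 4]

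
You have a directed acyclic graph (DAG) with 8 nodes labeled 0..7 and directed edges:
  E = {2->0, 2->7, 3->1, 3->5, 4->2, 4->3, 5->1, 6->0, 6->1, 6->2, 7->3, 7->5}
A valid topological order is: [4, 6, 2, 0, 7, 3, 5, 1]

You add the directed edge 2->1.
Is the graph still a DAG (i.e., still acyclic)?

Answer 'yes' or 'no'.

Answer: yes

Derivation:
Given toposort: [4, 6, 2, 0, 7, 3, 5, 1]
Position of 2: index 2; position of 1: index 7
New edge 2->1: forward
Forward edge: respects the existing order. Still a DAG, same toposort still valid.
Still a DAG? yes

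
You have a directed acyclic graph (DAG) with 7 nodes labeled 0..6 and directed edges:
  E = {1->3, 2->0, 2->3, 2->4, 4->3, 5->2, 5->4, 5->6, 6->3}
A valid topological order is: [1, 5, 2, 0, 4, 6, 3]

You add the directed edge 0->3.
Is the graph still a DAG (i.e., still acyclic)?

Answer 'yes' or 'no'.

Answer: yes

Derivation:
Given toposort: [1, 5, 2, 0, 4, 6, 3]
Position of 0: index 3; position of 3: index 6
New edge 0->3: forward
Forward edge: respects the existing order. Still a DAG, same toposort still valid.
Still a DAG? yes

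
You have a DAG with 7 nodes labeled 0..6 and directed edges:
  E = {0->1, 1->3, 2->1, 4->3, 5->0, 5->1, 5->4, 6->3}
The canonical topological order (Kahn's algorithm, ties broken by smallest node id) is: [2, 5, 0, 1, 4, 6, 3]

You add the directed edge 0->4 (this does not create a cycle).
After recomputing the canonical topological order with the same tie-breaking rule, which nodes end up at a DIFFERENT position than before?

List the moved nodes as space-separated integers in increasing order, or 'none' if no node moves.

Answer: none

Derivation:
Old toposort: [2, 5, 0, 1, 4, 6, 3]
Added edge 0->4
Recompute Kahn (smallest-id tiebreak):
  initial in-degrees: [1, 3, 0, 3, 2, 0, 0]
  ready (indeg=0): [2, 5, 6]
  pop 2: indeg[1]->2 | ready=[5, 6] | order so far=[2]
  pop 5: indeg[0]->0; indeg[1]->1; indeg[4]->1 | ready=[0, 6] | order so far=[2, 5]
  pop 0: indeg[1]->0; indeg[4]->0 | ready=[1, 4, 6] | order so far=[2, 5, 0]
  pop 1: indeg[3]->2 | ready=[4, 6] | order so far=[2, 5, 0, 1]
  pop 4: indeg[3]->1 | ready=[6] | order so far=[2, 5, 0, 1, 4]
  pop 6: indeg[3]->0 | ready=[3] | order so far=[2, 5, 0, 1, 4, 6]
  pop 3: no out-edges | ready=[] | order so far=[2, 5, 0, 1, 4, 6, 3]
New canonical toposort: [2, 5, 0, 1, 4, 6, 3]
Compare positions:
  Node 0: index 2 -> 2 (same)
  Node 1: index 3 -> 3 (same)
  Node 2: index 0 -> 0 (same)
  Node 3: index 6 -> 6 (same)
  Node 4: index 4 -> 4 (same)
  Node 5: index 1 -> 1 (same)
  Node 6: index 5 -> 5 (same)
Nodes that changed position: none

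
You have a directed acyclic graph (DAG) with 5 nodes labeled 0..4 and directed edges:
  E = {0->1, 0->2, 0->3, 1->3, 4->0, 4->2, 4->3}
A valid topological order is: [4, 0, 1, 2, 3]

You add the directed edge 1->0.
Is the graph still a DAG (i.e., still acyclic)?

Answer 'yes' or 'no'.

Answer: no

Derivation:
Given toposort: [4, 0, 1, 2, 3]
Position of 1: index 2; position of 0: index 1
New edge 1->0: backward (u after v in old order)
Backward edge: old toposort is now invalid. Check if this creates a cycle.
Does 0 already reach 1? Reachable from 0: [0, 1, 2, 3]. YES -> cycle!
Still a DAG? no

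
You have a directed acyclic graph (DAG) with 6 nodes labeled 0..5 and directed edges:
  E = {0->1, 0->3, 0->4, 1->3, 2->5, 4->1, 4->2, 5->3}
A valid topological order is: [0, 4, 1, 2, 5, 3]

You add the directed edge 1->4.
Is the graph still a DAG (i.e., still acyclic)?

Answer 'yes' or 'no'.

Given toposort: [0, 4, 1, 2, 5, 3]
Position of 1: index 2; position of 4: index 1
New edge 1->4: backward (u after v in old order)
Backward edge: old toposort is now invalid. Check if this creates a cycle.
Does 4 already reach 1? Reachable from 4: [1, 2, 3, 4, 5]. YES -> cycle!
Still a DAG? no

Answer: no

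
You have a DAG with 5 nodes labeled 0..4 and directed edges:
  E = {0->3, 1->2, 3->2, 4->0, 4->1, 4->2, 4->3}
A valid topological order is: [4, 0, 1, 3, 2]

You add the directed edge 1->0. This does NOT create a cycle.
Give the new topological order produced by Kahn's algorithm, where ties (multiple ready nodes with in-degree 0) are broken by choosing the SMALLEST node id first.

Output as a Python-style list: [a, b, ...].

Old toposort: [4, 0, 1, 3, 2]
Added edge: 1->0
Position of 1 (2) > position of 0 (1). Must reorder: 1 must now come before 0.
Run Kahn's algorithm (break ties by smallest node id):
  initial in-degrees: [2, 1, 3, 2, 0]
  ready (indeg=0): [4]
  pop 4: indeg[0]->1; indeg[1]->0; indeg[2]->2; indeg[3]->1 | ready=[1] | order so far=[4]
  pop 1: indeg[0]->0; indeg[2]->1 | ready=[0] | order so far=[4, 1]
  pop 0: indeg[3]->0 | ready=[3] | order so far=[4, 1, 0]
  pop 3: indeg[2]->0 | ready=[2] | order so far=[4, 1, 0, 3]
  pop 2: no out-edges | ready=[] | order so far=[4, 1, 0, 3, 2]
  Result: [4, 1, 0, 3, 2]

Answer: [4, 1, 0, 3, 2]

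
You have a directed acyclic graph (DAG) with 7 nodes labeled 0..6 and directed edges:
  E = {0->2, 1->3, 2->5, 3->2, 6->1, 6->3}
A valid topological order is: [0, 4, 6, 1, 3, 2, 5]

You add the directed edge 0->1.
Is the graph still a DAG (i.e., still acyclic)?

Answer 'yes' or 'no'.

Answer: yes

Derivation:
Given toposort: [0, 4, 6, 1, 3, 2, 5]
Position of 0: index 0; position of 1: index 3
New edge 0->1: forward
Forward edge: respects the existing order. Still a DAG, same toposort still valid.
Still a DAG? yes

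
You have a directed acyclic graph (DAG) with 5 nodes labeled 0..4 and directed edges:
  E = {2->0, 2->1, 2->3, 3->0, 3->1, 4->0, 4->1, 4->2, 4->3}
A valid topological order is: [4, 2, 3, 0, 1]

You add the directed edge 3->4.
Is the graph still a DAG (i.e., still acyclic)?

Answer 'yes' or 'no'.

Answer: no

Derivation:
Given toposort: [4, 2, 3, 0, 1]
Position of 3: index 2; position of 4: index 0
New edge 3->4: backward (u after v in old order)
Backward edge: old toposort is now invalid. Check if this creates a cycle.
Does 4 already reach 3? Reachable from 4: [0, 1, 2, 3, 4]. YES -> cycle!
Still a DAG? no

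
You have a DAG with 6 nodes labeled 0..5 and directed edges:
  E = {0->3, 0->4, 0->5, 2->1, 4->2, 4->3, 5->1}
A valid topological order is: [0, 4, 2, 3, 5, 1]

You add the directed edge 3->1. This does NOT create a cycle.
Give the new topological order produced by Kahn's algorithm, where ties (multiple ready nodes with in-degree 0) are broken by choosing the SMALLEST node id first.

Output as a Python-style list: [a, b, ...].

Answer: [0, 4, 2, 3, 5, 1]

Derivation:
Old toposort: [0, 4, 2, 3, 5, 1]
Added edge: 3->1
Position of 3 (3) < position of 1 (5). Old order still valid.
Run Kahn's algorithm (break ties by smallest node id):
  initial in-degrees: [0, 3, 1, 2, 1, 1]
  ready (indeg=0): [0]
  pop 0: indeg[3]->1; indeg[4]->0; indeg[5]->0 | ready=[4, 5] | order so far=[0]
  pop 4: indeg[2]->0; indeg[3]->0 | ready=[2, 3, 5] | order so far=[0, 4]
  pop 2: indeg[1]->2 | ready=[3, 5] | order so far=[0, 4, 2]
  pop 3: indeg[1]->1 | ready=[5] | order so far=[0, 4, 2, 3]
  pop 5: indeg[1]->0 | ready=[1] | order so far=[0, 4, 2, 3, 5]
  pop 1: no out-edges | ready=[] | order so far=[0, 4, 2, 3, 5, 1]
  Result: [0, 4, 2, 3, 5, 1]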